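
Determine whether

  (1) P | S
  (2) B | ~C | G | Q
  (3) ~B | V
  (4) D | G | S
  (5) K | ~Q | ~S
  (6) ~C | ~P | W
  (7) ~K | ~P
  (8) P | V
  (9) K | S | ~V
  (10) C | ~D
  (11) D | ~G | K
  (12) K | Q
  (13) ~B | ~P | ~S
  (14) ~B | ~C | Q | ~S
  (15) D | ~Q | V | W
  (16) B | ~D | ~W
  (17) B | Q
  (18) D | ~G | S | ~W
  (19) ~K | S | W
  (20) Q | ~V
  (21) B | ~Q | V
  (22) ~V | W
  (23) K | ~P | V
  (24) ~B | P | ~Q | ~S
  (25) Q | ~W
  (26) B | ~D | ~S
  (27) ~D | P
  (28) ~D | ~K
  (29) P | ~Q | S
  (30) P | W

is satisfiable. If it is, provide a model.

Try V = False:
  (~B | V) forces B = False.
  (P | V) forces P = True.
  (~K | ~P) forces K = False.
  clause (K | ~P | V) is falsified — backtrack.
So V = True.
  then (Q | ~V) forces Q = True.
  then (~V | W) forces W = True.
Set K = True.
  then (~K | ~P) forces P = False.
  then (~D | P) forces D = False.
  then (P | ~Q | S) forces S = True.
  then (~B | P | ~Q | ~S) forces B = False.
Set C = False.
Set G = False.
All clauses satisfied.

V: True, K: True, C: False, D: False, S: True, G: False, Q: True, P: False, B: False, W: True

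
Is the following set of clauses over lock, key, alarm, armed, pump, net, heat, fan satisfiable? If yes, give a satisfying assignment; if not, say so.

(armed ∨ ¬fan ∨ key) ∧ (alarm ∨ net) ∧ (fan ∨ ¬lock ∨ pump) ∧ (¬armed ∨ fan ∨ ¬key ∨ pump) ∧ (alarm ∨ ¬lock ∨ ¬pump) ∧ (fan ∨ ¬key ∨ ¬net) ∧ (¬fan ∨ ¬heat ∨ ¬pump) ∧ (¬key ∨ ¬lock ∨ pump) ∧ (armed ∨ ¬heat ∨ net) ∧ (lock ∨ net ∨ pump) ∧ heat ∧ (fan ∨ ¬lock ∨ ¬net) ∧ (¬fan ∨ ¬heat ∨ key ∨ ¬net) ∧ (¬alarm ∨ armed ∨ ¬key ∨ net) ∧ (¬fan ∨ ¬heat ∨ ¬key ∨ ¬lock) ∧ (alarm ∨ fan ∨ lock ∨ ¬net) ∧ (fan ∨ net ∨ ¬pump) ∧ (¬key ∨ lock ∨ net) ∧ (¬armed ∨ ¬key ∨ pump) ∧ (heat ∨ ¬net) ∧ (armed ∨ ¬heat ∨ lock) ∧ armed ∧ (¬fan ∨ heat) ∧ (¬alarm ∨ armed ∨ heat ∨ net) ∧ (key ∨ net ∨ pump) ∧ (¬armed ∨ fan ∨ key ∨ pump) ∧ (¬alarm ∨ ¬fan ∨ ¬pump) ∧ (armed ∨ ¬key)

lock: False, key: False, alarm: True, armed: True, pump: True, net: True, heat: True, fan: False

Unit clause (heat) forces heat = True.
Unit clause (armed) forces armed = True.
Set lock = False.
Try key = True:
  (¬key ∨ lock ∨ net) forces net = True.
  (fan ∨ ¬key ∨ ¬net) forces fan = True.
  (¬fan ∨ ¬heat ∨ ¬pump) forces pump = False.
  clause (¬armed ∨ ¬key ∨ pump) is falsified — backtrack.
So key = False.
Set alarm = True.
Try pump = False:
  (lock ∨ net ∨ pump) forces net = True.
  (¬fan ∨ ¬heat ∨ key ∨ ¬net) forces fan = False.
  clause (¬armed ∨ fan ∨ key ∨ pump) is falsified — backtrack.
So pump = True.
  then (¬fan ∨ ¬heat ∨ ¬pump) forces fan = False.
  then (fan ∨ net ∨ ¬pump) forces net = True.
All clauses satisfied.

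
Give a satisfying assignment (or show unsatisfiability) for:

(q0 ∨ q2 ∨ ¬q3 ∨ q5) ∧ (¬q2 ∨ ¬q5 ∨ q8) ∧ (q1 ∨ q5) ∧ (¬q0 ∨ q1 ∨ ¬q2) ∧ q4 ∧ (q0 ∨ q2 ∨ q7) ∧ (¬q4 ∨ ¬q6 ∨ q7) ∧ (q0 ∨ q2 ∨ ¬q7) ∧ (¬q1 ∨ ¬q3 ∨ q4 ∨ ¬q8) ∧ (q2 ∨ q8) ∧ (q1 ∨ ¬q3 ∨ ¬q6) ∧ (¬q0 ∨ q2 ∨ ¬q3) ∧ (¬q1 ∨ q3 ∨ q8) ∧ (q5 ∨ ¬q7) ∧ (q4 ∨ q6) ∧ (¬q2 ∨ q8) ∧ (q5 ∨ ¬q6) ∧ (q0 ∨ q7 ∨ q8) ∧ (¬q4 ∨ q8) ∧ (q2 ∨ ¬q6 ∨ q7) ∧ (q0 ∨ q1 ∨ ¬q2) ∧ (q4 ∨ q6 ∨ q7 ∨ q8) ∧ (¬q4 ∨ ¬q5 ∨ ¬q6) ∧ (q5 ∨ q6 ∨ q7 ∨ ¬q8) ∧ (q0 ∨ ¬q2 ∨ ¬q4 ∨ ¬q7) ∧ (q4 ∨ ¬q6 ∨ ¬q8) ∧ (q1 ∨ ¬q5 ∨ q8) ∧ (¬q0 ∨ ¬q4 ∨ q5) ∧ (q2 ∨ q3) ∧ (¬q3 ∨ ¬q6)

Unit clause (q4) forces q4 = True.
In (¬q4 ∨ q8) only q8 is left, so q8 = True.
Set q0 = False.
Try q1 = False:
  (q1 ∨ q5) forces q5 = True.
  (q0 ∨ q1 ∨ ¬q2) forces q2 = False.
  (q0 ∨ q2 ∨ q7) forces q7 = True.
  clause (q0 ∨ q2 ∨ ¬q7) is falsified — backtrack.
So q1 = True.
Try q2 = False:
  (q0 ∨ q2 ∨ q7) forces q7 = True.
  clause (q0 ∨ q2 ∨ ¬q7) is falsified — backtrack.
So q2 = True.
  then (q0 ∨ ¬q2 ∨ ¬q4 ∨ ¬q7) forces q7 = False.
  then (¬q4 ∨ ¬q6 ∨ q7) forces q6 = False.
  then (q5 ∨ q6 ∨ q7 ∨ ¬q8) forces q5 = True.
Set q3 = False.
All clauses satisfied.

q0: False, q1: True, q2: True, q3: False, q4: True, q5: True, q6: False, q7: False, q8: True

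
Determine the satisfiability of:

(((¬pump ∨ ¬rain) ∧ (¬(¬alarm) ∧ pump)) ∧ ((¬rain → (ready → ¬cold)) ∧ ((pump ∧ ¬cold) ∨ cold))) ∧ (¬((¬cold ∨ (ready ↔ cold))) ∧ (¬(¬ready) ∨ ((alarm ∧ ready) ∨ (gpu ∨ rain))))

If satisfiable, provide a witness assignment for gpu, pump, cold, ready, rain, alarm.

gpu = True; pump = True; cold = True; ready = False; rain = False; alarm = True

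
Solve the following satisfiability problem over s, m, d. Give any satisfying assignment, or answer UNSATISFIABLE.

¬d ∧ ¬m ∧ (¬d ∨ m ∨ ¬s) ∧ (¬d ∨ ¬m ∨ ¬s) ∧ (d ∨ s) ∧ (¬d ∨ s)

s = True, m = False, d = False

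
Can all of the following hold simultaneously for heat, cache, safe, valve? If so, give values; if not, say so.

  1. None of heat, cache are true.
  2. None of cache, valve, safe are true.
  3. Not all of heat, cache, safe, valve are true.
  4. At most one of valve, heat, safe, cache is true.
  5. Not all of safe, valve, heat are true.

heat = False; cache = False; safe = False; valve = False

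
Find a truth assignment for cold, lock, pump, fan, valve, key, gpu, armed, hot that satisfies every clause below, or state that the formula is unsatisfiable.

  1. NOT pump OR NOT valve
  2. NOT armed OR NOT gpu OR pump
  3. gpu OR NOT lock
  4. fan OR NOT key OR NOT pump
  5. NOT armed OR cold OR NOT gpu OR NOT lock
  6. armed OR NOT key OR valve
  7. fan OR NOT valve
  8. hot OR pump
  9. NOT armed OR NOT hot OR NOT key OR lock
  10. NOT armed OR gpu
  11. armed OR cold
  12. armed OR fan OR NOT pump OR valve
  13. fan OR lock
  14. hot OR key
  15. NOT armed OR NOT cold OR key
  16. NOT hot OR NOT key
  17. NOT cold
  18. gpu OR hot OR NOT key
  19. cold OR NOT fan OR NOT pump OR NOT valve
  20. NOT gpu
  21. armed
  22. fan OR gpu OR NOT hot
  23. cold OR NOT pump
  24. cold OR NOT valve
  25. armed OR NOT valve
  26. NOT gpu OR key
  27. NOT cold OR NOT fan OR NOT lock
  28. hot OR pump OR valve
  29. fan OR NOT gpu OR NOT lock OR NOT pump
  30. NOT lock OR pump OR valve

Case armed = True:
  (NOT armed OR gpu) forces gpu = True.
  Clause (NOT gpu) is falsified — contradiction.
Case armed = False:
  Clause (armed) is falsified — contradiction.
Both cases fail, so the formula is unsatisfiable.

Unsatisfiable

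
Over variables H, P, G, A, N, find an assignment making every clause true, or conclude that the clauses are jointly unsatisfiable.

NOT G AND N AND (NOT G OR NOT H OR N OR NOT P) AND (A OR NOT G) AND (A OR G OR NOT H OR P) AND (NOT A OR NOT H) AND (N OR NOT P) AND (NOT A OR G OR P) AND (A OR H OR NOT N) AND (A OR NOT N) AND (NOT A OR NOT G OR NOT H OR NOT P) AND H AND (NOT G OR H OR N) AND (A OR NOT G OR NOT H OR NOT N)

The formula is unsatisfiable.

Case H = True:
  (NOT G) forces G = False.
  (N) forces N = True.
  (NOT A OR NOT H) forces A = False.
  Clause (A OR NOT N) is falsified — contradiction.
Case H = False:
  Clause (H) is falsified — contradiction.
Both cases fail, so the formula is unsatisfiable.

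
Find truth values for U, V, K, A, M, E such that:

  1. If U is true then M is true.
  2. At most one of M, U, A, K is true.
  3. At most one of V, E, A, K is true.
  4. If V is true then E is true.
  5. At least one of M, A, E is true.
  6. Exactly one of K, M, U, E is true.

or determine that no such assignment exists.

U = False, V = False, K = False, A = False, M = True, E = False

  (1) U=F ⇒ M: vacuous ✓
  (2) {M, U, A, K}: 1 true — at most one ✓
  (3) {V, E, A, K}: 0 true — at most one ✓
  (4) V=F ⇒ E: vacuous ✓
  (5) {M, A, E}: 1 true — at least one ✓
  (6) {K, M, U, E}: 1 true — exactly one ✓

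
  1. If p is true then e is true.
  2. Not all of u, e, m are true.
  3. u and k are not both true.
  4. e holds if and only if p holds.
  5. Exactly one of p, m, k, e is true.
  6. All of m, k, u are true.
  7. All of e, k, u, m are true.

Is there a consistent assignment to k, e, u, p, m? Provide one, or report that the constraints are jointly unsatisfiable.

No satisfying assignment exists.

Case e = True:
  (4) with e=T forces p = True.
  Constraint (5) is violated (p=T, e=T) — contradiction.
Case e = False:
  Constraint (7) is violated (e=F) — contradiction.
Both cases fail — unsatisfiable.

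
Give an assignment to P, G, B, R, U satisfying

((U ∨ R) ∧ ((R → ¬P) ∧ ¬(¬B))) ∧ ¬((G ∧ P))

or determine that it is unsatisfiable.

P = False; G = True; B = True; R = False; U = True

  (U ∨ R) ∧ ((R → ¬P) ∧ ¬(¬B)) = True
    U ∨ R = True
    (R → ¬P) ∧ ¬(¬B) = True
      R → ¬P = True
        ¬P = True
      ¬(¬B) = True
        ¬B = False
  ¬((G ∧ P)) = True
    G ∧ P = False
Both conjuncts True, so the formula holds.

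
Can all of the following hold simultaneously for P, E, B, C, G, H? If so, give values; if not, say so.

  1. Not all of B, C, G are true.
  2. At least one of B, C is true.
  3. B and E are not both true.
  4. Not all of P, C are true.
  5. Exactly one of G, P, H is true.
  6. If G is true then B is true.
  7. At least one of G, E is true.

P: False; E: False; B: True; C: False; G: True; H: False

  (1) {B, C, G}: 2/3 true — not all ✓
  (2) {B, C}: 1 true — at least one ✓
  (3) B=T, E=F — not both ✓
  (4) {P, C}: 0/2 true — not all ✓
  (5) {G, P, H}: 1 true — exactly one ✓
  (6) G=T ⇒ B: T ✓
  (7) {G, E}: 1 true — at least one ✓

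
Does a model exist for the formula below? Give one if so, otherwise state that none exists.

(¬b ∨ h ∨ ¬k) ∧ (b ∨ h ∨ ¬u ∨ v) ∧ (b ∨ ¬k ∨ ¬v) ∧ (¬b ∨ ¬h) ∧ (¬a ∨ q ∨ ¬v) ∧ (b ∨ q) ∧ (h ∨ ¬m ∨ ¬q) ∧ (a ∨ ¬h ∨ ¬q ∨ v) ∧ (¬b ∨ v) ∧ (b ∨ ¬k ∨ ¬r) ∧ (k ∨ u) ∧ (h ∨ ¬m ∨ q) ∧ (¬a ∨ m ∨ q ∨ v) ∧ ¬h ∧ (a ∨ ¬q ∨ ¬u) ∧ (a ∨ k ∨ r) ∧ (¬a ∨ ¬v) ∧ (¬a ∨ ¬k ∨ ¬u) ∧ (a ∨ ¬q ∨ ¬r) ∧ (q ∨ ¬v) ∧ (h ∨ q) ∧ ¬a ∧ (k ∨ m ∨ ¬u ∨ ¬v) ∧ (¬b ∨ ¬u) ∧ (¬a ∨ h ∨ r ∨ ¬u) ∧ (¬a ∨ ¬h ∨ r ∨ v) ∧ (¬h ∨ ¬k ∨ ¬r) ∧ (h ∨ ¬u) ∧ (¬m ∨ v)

k: True, h: False, a: False, v: False, m: False, q: True, u: False, b: False, r: False

Unit clause (¬h) forces h = False.
In (h ∨ q) only q is left, so q = True.
Unit clause (¬a) forces a = False.
In (h ∨ ¬u) only ¬u is left, so u = False.
In (h ∨ ¬m ∨ ¬q) only ¬m is left, so m = False.
In (k ∨ u) only k is left, so k = True.
In (a ∨ ¬q ∨ ¬r) only ¬r is left, so r = False.
In (¬b ∨ h ∨ ¬k) only ¬b is left, so b = False.
In (b ∨ ¬k ∨ ¬v) only ¬v is left, so v = False.
All clauses satisfied.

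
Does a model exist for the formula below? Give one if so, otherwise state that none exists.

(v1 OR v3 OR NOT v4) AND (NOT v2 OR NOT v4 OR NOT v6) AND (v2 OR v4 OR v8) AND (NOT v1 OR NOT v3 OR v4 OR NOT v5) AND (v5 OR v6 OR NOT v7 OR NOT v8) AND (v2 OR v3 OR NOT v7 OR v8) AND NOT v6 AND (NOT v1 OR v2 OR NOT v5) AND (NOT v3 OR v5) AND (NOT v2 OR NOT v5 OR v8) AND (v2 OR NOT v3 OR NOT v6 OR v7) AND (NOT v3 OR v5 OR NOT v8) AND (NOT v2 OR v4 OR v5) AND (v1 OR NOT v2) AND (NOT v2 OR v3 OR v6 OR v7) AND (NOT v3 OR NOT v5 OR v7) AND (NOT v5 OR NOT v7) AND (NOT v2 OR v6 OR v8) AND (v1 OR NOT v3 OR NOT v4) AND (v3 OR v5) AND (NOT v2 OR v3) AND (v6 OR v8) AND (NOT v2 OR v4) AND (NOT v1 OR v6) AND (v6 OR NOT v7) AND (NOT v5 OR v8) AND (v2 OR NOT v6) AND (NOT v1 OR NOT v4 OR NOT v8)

v1: False, v2: False, v3: False, v4: False, v5: True, v6: False, v7: False, v8: True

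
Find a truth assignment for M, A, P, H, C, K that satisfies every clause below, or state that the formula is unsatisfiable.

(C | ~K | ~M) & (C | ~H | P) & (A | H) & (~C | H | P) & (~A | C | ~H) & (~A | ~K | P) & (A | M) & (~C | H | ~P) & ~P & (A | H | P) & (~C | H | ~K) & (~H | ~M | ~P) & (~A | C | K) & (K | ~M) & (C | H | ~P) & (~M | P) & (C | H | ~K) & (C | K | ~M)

M: False, A: True, P: False, H: True, C: True, K: False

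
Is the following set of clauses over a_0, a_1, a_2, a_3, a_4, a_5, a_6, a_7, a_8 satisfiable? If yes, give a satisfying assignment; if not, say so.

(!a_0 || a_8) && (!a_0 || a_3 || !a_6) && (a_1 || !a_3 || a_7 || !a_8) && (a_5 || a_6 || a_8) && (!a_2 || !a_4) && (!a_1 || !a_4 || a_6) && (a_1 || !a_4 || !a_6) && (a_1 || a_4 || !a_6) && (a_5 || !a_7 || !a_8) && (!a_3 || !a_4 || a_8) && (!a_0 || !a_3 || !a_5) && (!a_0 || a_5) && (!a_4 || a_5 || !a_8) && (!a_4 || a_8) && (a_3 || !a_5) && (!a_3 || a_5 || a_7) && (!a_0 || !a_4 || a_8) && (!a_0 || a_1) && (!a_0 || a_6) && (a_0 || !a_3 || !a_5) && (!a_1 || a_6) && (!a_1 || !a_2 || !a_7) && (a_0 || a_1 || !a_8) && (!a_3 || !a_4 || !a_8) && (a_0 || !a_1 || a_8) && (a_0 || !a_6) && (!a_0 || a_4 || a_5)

The formula is unsatisfiable.

Case a_0 = True:
  (!a_0 || a_8) forces a_8 = True.
  (!a_0 || a_5) forces a_5 = True.
  (!a_0 || !a_3 || !a_5) forces a_3 = False.
  Clause (a_3 || !a_5) is falsified — contradiction.
Case a_0 = False:
  (a_0 || !a_6) forces a_6 = False.
  (!a_1 || a_6) forces a_1 = False.
  (a_0 || a_1 || !a_8) forces a_8 = False.
  (a_5 || a_6 || a_8) forces a_5 = True.
  (!a_4 || a_8) forces a_4 = False.
  (a_3 || !a_5) forces a_3 = True.
  Clause (a_0 || !a_3 || !a_5) is falsified — contradiction.
Both cases fail, so the formula is unsatisfiable.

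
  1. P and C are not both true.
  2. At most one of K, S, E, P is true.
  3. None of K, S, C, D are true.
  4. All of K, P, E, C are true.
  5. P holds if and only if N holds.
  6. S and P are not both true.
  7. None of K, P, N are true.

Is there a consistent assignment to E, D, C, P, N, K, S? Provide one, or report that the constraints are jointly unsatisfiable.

Case C = True:
  Constraint (3) is violated (C=T) — contradiction.
Case C = False:
  Constraint (4) is violated (C=F) — contradiction.
Both cases fail — unsatisfiable.

UNSATISFIABLE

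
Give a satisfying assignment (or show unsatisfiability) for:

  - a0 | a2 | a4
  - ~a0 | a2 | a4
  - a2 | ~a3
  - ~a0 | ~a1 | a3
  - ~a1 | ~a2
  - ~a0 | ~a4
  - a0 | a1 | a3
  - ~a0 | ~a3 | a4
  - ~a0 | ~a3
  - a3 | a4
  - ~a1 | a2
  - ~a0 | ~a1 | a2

a0=F, a1=F, a2=T, a3=T, a4=F

Try a0 = True:
  (~a0 | ~a4) forces a4 = False.
  (~a0 | a2 | a4) forces a2 = True.
  (~a1 | ~a2) forces a1 = False.
  (~a0 | ~a3 | a4) forces a3 = False.
  clause (a3 | a4) is falsified — backtrack.
So a0 = False.
Set a1 = False.
  then (a0 | a1 | a3) forces a3 = True.
  then (a2 | ~a3) forces a2 = True.
Set a4 = False.
All clauses satisfied.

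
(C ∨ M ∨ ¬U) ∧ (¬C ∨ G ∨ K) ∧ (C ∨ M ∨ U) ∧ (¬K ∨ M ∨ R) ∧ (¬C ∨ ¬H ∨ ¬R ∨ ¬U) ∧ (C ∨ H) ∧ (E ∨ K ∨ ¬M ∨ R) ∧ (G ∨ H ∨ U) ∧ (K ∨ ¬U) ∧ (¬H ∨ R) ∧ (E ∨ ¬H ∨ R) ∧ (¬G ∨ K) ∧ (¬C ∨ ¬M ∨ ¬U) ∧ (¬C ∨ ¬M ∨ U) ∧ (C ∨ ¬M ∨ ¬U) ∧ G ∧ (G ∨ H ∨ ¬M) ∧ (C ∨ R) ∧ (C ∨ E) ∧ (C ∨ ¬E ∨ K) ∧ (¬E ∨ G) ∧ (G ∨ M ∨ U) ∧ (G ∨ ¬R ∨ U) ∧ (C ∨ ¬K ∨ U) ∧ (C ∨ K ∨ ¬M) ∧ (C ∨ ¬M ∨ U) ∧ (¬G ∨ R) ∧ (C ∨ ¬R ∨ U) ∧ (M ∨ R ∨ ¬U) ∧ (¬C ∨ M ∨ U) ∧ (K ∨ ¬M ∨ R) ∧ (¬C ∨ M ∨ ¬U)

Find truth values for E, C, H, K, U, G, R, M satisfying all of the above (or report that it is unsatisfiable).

Unsatisfiable

Case U = True:
  (K ∨ ¬U) forces K = True.
  (G) forces G = True.
  (¬G ∨ R) forces R = True.
  If C = True:
    (¬C ∨ ¬H ∨ ¬R ∨ ¬U) forces H = False.
    (¬C ∨ ¬M ∨ ¬U) forces M = False.
    clause (¬C ∨ M ∨ ¬U) is falsified.
  If C = False:
    (C ∨ M ∨ ¬U) forces M = True.
    clause (C ∨ ¬M ∨ ¬U) is falsified.
  Every sub-case reaches a contradiction.
Case U = False:
  (G) forces G = True.
  (¬G ∨ K) forces K = True.
  (C ∨ ¬K ∨ U) forces C = True.
  (¬C ∨ ¬M ∨ U) forces M = False.
  Clause (¬C ∨ M ∨ U) is falsified — contradiction.
Both cases fail, so the formula is unsatisfiable.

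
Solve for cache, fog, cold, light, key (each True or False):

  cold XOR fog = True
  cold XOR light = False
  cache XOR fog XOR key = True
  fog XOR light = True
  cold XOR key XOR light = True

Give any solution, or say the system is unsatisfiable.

cache = False; fog = False; cold = True; light = True; key = True

cold XOR fog = T XOR F = True ✓
cold XOR light = T XOR T = False ✓
cache XOR fog XOR key = F XOR F XOR T = True ✓
fog XOR light = F XOR T = True ✓
cold XOR key XOR light = T XOR T XOR T = True ✓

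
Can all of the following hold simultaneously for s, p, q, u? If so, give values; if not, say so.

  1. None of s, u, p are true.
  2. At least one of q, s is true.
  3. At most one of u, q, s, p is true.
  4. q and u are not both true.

s = False, p = False, q = True, u = False

  (1) {s, u, p}: 0 true — none ✓
  (2) {q, s}: 1 true — at least one ✓
  (3) {u, q, s, p}: 1 true — at most one ✓
  (4) q=T, u=F — not both ✓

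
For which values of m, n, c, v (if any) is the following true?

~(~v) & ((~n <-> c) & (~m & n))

m = False, n = True, c = False, v = True

  ~(~v) = True
    ~v = False
  (~n <-> c) & (~m & n) = True
    ~n <-> c = True
      ~n = False
    ~m & n = True
      ~m = True
Both conjuncts True, so the formula holds.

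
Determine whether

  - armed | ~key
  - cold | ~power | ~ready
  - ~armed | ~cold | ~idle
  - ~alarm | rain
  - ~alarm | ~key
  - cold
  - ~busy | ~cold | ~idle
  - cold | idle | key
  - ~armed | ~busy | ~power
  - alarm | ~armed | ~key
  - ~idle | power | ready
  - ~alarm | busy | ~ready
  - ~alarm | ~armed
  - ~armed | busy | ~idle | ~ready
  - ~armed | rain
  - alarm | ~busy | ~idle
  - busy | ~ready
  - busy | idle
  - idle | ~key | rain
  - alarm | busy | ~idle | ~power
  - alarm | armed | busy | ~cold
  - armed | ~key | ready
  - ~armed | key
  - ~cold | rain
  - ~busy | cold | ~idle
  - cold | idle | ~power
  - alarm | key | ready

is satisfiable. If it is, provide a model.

busy=T; ready=F; idle=F; rain=T; key=F; cold=T; power=T; alarm=T; armed=F

Unit clause (cold) forces cold = True.
In (~cold | rain) only rain is left, so rain = True.
Set busy = True.
  then (~busy | ~cold | ~idle) forces idle = False.
Set ready = False.
Set key = False.
  then (~armed | key) forces armed = False.
  then (alarm | key | ready) forces alarm = True.
Set power = True.
All clauses satisfied.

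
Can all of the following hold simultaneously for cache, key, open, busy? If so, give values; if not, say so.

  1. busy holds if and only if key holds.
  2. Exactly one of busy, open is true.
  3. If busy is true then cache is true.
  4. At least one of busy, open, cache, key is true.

cache = True, key = True, open = False, busy = True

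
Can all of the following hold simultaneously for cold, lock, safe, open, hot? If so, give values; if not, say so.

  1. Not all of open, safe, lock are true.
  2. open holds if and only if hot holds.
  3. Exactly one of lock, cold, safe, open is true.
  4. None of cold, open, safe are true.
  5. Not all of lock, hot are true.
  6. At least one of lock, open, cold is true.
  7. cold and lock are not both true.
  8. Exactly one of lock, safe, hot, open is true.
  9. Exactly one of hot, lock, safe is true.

cold=F, lock=T, safe=F, open=F, hot=F

  (1) {open, safe, lock}: 1/3 true — not all ✓
  (2) open=F, hot=F — same ✓
  (3) {lock, cold, safe, open}: 1 true — exactly one ✓
  (4) {cold, open, safe}: 0 true — none ✓
  (5) {lock, hot}: 1/2 true — not all ✓
  (6) {lock, open, cold}: 1 true — at least one ✓
  (7) cold=F, lock=T — not both ✓
  (8) {lock, safe, hot, open}: 1 true — exactly one ✓
  (9) {hot, lock, safe}: 1 true — exactly one ✓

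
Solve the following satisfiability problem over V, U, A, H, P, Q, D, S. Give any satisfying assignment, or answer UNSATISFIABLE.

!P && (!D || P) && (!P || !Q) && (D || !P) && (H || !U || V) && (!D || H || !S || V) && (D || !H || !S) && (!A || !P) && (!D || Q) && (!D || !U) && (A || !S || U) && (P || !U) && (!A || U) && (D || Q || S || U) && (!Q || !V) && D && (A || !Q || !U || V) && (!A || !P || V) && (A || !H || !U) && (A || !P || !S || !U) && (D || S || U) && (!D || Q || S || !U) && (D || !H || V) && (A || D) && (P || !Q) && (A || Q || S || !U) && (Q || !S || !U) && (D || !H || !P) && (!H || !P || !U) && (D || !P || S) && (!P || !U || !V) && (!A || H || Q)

No satisfying assignment exists.

Case P = True:
  Clause (!P) is falsified — contradiction.
Case P = False:
  (!D || P) forces D = False.
  Clause (D) is falsified — contradiction.
Both cases fail, so the formula is unsatisfiable.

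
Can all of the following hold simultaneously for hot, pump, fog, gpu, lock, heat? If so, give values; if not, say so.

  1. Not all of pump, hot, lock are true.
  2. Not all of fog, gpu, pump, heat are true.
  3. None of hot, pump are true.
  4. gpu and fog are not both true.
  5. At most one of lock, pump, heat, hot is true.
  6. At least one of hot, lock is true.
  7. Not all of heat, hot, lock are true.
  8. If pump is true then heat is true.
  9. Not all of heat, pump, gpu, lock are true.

hot = False; pump = False; fog = False; gpu = True; lock = True; heat = False

  (1) {pump, hot, lock}: 1/3 true — not all ✓
  (2) {fog, gpu, pump, heat}: 1/4 true — not all ✓
  (3) {hot, pump}: 0 true — none ✓
  (4) gpu=T, fog=F — not both ✓
  (5) {lock, pump, heat, hot}: 1 true — at most one ✓
  (6) {hot, lock}: 1 true — at least one ✓
  (7) {heat, hot, lock}: 1/3 true — not all ✓
  (8) pump=F ⇒ heat: vacuous ✓
  (9) {heat, pump, gpu, lock}: 2/4 true — not all ✓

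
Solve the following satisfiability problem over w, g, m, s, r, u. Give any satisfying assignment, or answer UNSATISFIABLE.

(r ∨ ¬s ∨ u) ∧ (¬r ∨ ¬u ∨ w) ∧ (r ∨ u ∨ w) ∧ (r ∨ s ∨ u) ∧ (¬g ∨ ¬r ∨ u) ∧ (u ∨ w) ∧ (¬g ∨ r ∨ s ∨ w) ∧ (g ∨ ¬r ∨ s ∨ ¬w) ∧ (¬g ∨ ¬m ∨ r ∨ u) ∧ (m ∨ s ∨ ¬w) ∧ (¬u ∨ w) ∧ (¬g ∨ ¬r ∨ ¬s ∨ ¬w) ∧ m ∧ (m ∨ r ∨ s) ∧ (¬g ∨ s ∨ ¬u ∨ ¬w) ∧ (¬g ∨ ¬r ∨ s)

w = True, g = True, m = True, s = True, r = False, u = True

Unit clause (m) forces m = True.
Try w = False:
  (u ∨ w) forces u = True.
  clause (¬u ∨ w) is falsified — backtrack.
So w = True.
Set g = True.
Set s = True.
  then (¬g ∨ ¬r ∨ ¬s ∨ ¬w) forces r = False.
  then (r ∨ ¬s ∨ u) forces u = True.
All clauses satisfied.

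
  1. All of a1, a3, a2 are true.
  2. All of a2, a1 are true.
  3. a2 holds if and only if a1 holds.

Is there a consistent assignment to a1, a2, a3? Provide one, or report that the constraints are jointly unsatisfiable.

a1 = True; a2 = True; a3 = True

  (1) {a1, a3, a2}: all 3 true ✓
  (2) {a2, a1}: all 2 true ✓
  (3) a2=T, a1=T — same ✓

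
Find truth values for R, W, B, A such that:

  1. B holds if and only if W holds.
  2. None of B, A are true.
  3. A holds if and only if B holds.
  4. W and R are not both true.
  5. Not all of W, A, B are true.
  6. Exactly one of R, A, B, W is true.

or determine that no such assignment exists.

R=T, W=F, B=F, A=F

  (1) B=F, W=F — same ✓
  (2) {B, A}: 0 true — none ✓
  (3) A=F, B=F — same ✓
  (4) W=F, R=T — not both ✓
  (5) {W, A, B}: 0/3 true — not all ✓
  (6) {R, A, B, W}: 1 true — exactly one ✓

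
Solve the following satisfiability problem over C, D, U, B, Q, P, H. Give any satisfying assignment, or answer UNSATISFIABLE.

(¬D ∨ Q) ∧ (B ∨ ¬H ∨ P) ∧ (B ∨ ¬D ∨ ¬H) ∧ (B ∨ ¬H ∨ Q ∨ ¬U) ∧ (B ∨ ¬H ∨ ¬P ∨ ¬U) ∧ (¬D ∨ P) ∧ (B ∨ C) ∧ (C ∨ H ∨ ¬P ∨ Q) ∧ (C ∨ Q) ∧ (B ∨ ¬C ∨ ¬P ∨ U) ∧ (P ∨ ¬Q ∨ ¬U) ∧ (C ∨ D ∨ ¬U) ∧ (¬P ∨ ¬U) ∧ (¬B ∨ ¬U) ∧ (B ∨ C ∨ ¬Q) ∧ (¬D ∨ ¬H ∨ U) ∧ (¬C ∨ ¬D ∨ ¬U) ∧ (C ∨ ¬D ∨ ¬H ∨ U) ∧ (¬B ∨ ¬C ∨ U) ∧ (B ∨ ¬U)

C = False; D = False; U = False; B = True; Q = True; P = False; H = True

Set C = False.
  then (B ∨ C) forces B = True.
  then (C ∨ Q) forces Q = True.
  then (¬B ∨ ¬U) forces U = False.
Set D = False.
Set P = False.
Set H = True.
All clauses satisfied.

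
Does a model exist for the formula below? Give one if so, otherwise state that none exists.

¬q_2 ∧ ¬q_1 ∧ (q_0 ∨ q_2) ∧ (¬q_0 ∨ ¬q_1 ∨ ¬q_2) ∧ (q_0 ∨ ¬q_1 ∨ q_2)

q_0=T, q_1=F, q_2=F

Unit clause (¬q_2) forces q_2 = False.
Unit clause (¬q_1) forces q_1 = False.
In (q_0 ∨ q_2) only q_0 is left, so q_0 = True.
Check each clause:
  (¬q_2): ¬q_2 holds.
  (¬q_1): ¬q_1 holds.
  (q_0 ∨ q_2): q_0 holds.
  (¬q_0 ∨ ¬q_1 ∨ ¬q_2): ¬q_1 holds.
  (q_0 ∨ ¬q_1 ∨ q_2): q_0 holds.
All clauses satisfied.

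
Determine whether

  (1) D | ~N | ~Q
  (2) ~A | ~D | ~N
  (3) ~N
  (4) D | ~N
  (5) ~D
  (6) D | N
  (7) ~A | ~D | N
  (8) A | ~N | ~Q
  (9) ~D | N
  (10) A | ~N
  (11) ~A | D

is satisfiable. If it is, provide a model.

Case N = True:
  Clause (~N) is falsified — contradiction.
Case N = False:
  (~D) forces D = False.
  Clause (D | N) is falsified — contradiction.
Both cases fail, so the formula is unsatisfiable.

Unsatisfiable — no assignment works.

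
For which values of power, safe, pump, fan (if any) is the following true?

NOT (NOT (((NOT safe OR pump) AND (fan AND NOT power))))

power: False; safe: False; pump: True; fan: True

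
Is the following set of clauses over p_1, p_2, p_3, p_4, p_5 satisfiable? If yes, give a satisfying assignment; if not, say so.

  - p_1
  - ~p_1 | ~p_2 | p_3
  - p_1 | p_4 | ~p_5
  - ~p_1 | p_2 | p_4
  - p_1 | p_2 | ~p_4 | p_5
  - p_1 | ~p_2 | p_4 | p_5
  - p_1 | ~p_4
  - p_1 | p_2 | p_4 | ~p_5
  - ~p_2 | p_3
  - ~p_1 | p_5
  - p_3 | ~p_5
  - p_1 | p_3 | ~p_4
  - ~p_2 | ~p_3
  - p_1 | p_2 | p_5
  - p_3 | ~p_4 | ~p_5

Unit clause (p_1) forces p_1 = True.
In (~p_1 | p_5) only p_5 is left, so p_5 = True.
In (p_3 | ~p_5) only p_3 is left, so p_3 = True.
In (~p_2 | ~p_3) only ~p_2 is left, so p_2 = False.
In (~p_1 | p_2 | p_4) only p_4 is left, so p_4 = True.
All clauses satisfied.

p_1 = True, p_2 = False, p_3 = True, p_4 = True, p_5 = True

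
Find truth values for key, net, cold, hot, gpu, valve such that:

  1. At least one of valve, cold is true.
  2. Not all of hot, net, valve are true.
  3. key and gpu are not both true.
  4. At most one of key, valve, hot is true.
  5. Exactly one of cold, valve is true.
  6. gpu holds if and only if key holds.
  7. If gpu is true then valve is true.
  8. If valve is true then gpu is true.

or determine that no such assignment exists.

key=F, net=T, cold=T, hot=F, gpu=F, valve=F

  (1) {valve, cold}: 1 true — at least one ✓
  (2) {hot, net, valve}: 1/3 true — not all ✓
  (3) key=F, gpu=F — not both ✓
  (4) {key, valve, hot}: 0 true — at most one ✓
  (5) {cold, valve}: 1 true — exactly one ✓
  (6) gpu=F, key=F — same ✓
  (7) gpu=F ⇒ valve: vacuous ✓
  (8) valve=F ⇒ gpu: vacuous ✓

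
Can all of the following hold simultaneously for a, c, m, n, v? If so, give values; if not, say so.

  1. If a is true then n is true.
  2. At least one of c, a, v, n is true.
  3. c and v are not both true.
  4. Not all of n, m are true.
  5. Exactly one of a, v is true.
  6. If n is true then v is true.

a=F; c=F; m=T; n=F; v=T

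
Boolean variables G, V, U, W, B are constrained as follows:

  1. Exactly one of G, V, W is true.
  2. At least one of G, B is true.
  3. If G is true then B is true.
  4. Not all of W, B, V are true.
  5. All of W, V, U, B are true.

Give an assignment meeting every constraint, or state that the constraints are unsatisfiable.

The formula is unsatisfiable.

Case V = True:
  (1) with V=T forces G = False.
  (1) with V=T forces W = False.
  Constraint (5) is violated (W=F) — contradiction.
Case V = False:
  Constraint (5) is violated (V=F) — contradiction.
Both cases fail — unsatisfiable.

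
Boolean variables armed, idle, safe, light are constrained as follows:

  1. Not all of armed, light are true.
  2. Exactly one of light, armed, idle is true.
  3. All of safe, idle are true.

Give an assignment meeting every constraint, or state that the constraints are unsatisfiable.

armed = False, idle = True, safe = True, light = False

  (1) {armed, light}: 0/2 true — not all ✓
  (2) {light, armed, idle}: 1 true — exactly one ✓
  (3) {safe, idle}: all 2 true ✓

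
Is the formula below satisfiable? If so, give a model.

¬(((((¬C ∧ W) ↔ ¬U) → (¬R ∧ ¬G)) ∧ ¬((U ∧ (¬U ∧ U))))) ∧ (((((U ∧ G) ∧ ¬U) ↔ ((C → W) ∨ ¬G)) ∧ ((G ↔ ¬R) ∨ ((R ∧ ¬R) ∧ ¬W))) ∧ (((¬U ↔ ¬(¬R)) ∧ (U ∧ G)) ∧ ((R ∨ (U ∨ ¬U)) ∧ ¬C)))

The formula is unsatisfiable.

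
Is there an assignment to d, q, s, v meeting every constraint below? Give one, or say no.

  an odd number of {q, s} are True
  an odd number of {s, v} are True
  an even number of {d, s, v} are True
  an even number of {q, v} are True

d = True, q = False, s = True, v = False

{q, s}: 1 true → odd ✓
{s, v}: 1 true → odd ✓
{d, s, v}: 2 true → even ✓
{q, v}: 0 true → even ✓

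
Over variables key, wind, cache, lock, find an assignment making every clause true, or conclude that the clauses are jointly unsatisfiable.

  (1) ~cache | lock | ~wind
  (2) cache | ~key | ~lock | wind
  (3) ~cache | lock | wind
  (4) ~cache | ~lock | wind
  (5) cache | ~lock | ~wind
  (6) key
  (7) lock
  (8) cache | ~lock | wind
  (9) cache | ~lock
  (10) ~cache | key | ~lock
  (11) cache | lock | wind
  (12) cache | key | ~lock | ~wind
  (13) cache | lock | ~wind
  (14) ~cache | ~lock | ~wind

Case key = True:
  (lock) forces lock = True.
  (cache | ~lock) forces cache = True.
  (~cache | ~lock | wind) forces wind = True.
  Clause (~cache | ~lock | ~wind) is falsified — contradiction.
Case key = False:
  Clause (key) is falsified — contradiction.
Both cases fail, so the formula is unsatisfiable.

UNSATISFIABLE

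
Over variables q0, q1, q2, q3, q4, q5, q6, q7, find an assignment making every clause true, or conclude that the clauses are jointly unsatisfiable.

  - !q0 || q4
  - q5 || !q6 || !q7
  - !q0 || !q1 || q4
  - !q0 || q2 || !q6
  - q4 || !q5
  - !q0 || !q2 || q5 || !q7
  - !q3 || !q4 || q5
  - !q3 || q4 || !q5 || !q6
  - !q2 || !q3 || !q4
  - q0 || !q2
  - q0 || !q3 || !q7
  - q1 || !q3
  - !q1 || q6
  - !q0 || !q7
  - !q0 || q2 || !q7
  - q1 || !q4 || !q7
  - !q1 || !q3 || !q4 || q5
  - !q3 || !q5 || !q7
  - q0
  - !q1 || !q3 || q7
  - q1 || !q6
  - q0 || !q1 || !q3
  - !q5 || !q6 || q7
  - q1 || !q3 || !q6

Unit clause (q0) forces q0 = True.
In (!q0 || q4) only q4 is left, so q4 = True.
In (!q0 || !q7) only !q7 is left, so q7 = False.
Set q1 = False.
  then (q1 || !q3) forces q3 = False.
  then (q1 || !q6) forces q6 = False.
Set q2 = False.
Set q5 = False.
All clauses satisfied.

q0=T; q1=F; q2=F; q3=F; q4=T; q5=F; q6=F; q7=F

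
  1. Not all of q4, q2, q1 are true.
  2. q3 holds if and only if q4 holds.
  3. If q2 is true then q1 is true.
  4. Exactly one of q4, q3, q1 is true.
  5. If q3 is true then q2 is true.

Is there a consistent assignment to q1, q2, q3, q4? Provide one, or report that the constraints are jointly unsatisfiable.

q1=T; q2=T; q3=F; q4=F

  (1) {q4, q2, q1}: 2/3 true — not all ✓
  (2) q3=F, q4=F — same ✓
  (3) q2=T ⇒ q1: T ✓
  (4) {q4, q3, q1}: 1 true — exactly one ✓
  (5) q3=F ⇒ q2: vacuous ✓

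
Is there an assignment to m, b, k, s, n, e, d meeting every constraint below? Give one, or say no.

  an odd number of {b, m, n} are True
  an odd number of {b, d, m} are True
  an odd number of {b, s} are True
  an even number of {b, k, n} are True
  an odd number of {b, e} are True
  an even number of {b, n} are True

m: True, b: False, k: False, s: True, n: False, e: True, d: False

{b, m, n}: 1 true → odd ✓
{b, d, m}: 1 true → odd ✓
{b, s}: 1 true → odd ✓
{b, k, n}: 0 true → even ✓
{b, e}: 1 true → odd ✓
{b, n}: 0 true → even ✓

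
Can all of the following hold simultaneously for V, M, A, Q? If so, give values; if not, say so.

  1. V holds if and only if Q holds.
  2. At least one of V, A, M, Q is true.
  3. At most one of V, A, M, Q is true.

V = False, M = False, A = True, Q = False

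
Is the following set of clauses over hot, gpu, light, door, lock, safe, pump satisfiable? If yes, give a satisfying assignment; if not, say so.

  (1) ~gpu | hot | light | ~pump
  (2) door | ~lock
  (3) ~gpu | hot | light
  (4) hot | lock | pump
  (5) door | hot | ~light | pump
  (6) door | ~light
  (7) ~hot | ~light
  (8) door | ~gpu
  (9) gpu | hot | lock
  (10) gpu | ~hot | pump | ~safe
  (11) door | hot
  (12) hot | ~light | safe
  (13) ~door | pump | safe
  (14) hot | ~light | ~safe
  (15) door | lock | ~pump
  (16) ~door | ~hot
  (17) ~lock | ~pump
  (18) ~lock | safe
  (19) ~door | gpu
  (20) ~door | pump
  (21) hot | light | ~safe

Try hot = False:
  (door | hot) forces door = True.
  (~door | gpu) forces gpu = True.
  (~gpu | hot | light) forces light = True.
  (hot | ~light | safe) forces safe = True.
  clause (hot | ~light | ~safe) is falsified — backtrack.
So hot = True.
  then (~hot | ~light) forces light = False.
  then (~door | ~hot) forces door = False.
  then (door | ~lock) forces lock = False.
  then (door | ~gpu) forces gpu = False.
  then (door | lock | ~pump) forces pump = False.
  then (gpu | ~hot | pump | ~safe) forces safe = False.
All clauses satisfied.

hot: True, gpu: False, light: False, door: False, lock: False, safe: False, pump: False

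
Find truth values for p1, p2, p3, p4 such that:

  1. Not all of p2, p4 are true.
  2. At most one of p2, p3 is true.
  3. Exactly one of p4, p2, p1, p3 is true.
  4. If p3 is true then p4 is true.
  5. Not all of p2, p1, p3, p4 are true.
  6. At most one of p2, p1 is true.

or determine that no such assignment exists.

p1: False; p2: True; p3: False; p4: False

  (1) {p2, p4}: 1/2 true — not all ✓
  (2) {p2, p3}: 1 true — at most one ✓
  (3) {p4, p2, p1, p3}: 1 true — exactly one ✓
  (4) p3=F ⇒ p4: vacuous ✓
  (5) {p2, p1, p3, p4}: 1/4 true — not all ✓
  (6) {p2, p1}: 1 true — at most one ✓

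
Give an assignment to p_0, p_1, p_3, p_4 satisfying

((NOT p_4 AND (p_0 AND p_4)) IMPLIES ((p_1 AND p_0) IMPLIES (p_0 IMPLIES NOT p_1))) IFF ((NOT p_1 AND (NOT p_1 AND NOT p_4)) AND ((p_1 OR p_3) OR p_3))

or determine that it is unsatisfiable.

p_0 = True, p_1 = False, p_3 = True, p_4 = False

  ((NOT p_4 AND (p_0 AND p_4)) IMPLIES ((p_1 AND p_0) IMPLIES (p_0 IMPLIES NOT p_1))) IFF ((NOT p_1 AND (NOT p_1 AND NOT p_4)) AND ((p_1 OR p_3) OR p_3)) = True
    (NOT p_4 AND (p_0 AND p_4)) IMPLIES ((p_1 AND p_0) IMPLIES (p_0 IMPLIES NOT p_1)) = True
      NOT p_4 AND (p_0 AND p_4) = False
        NOT p_4 = True
        p_0 AND p_4 = False
      (p_1 AND p_0) IMPLIES (p_0 IMPLIES NOT p_1) = True
        p_1 AND p_0 = False
        p_0 IMPLIES NOT p_1 = True
          NOT p_1 = True
    (NOT p_1 AND (NOT p_1 AND NOT p_4)) AND ((p_1 OR p_3) OR p_3) = True
      NOT p_1 AND (NOT p_1 AND NOT p_4) = True
        NOT p_1 = True
        NOT p_1 AND NOT p_4 = True
          NOT p_1 = True
          NOT p_4 = True
      (p_1 OR p_3) OR p_3 = True
        p_1 OR p_3 = True
The formula evaluates to True.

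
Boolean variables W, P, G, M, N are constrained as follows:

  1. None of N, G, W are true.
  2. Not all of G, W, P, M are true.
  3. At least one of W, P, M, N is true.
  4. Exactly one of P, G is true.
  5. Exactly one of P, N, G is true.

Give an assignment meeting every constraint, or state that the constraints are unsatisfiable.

W = False, P = True, G = False, M = True, N = False

  (1) {N, G, W}: 0 true — none ✓
  (2) {G, W, P, M}: 2/4 true — not all ✓
  (3) {W, P, M, N}: 2 true — at least one ✓
  (4) {P, G}: 1 true — exactly one ✓
  (5) {P, N, G}: 1 true — exactly one ✓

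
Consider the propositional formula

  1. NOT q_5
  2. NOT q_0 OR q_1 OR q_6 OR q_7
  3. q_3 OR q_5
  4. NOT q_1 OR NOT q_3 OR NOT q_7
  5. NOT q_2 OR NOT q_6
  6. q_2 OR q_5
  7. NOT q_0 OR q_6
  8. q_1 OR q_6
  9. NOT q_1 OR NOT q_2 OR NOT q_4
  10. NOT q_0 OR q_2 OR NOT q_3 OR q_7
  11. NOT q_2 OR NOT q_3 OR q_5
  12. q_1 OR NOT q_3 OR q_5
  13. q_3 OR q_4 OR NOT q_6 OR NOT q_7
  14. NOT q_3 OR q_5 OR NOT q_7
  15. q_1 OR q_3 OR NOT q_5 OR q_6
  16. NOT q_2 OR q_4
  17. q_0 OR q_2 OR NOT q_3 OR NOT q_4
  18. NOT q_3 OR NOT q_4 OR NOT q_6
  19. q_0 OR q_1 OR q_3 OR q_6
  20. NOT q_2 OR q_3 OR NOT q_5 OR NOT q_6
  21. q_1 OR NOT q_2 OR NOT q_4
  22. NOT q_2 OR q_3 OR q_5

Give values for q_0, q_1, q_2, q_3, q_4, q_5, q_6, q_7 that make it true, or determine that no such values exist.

Case q_5 = True:
  Clause (NOT q_5) is falsified — contradiction.
Case q_5 = False:
  (q_3 OR q_5) forces q_3 = True.
  (q_2 OR q_5) forces q_2 = True.
  Clause (NOT q_2 OR NOT q_3 OR q_5) is falsified — contradiction.
Both cases fail, so the formula is unsatisfiable.

No satisfying assignment exists.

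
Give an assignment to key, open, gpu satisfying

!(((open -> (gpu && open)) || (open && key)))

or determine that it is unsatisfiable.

key = False, open = True, gpu = False

  !(((open -> (gpu && open)) || (open && key))) = True
    (open -> (gpu && open)) || (open && key) = False
      open -> (gpu && open) = False
        gpu && open = False
      open && key = False
The formula evaluates to True.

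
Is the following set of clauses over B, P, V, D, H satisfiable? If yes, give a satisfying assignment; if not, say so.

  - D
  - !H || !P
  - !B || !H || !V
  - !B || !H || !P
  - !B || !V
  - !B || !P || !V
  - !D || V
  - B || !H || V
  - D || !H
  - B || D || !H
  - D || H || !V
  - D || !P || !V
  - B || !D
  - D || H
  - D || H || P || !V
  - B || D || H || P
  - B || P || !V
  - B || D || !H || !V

Case D = True:
  (!D || V) forces V = True.
  (!B || !V) forces B = False.
  Clause (B || !D) is falsified — contradiction.
Case D = False:
  Clause (D) is falsified — contradiction.
Both cases fail, so the formula is unsatisfiable.

The formula is unsatisfiable.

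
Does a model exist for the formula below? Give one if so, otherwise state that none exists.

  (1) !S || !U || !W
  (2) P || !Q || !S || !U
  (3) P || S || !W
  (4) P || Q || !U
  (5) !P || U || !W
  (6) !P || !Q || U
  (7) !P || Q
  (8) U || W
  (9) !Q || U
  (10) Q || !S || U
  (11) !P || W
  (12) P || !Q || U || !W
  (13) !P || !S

Set U = True.
Set W = True.
  then (!S || !U || !W) forces S = False.
  then (P || S || !W) forces P = True.
  then (!P || Q) forces Q = True.
All clauses satisfied.

U = True, W = True, P = True, S = False, Q = True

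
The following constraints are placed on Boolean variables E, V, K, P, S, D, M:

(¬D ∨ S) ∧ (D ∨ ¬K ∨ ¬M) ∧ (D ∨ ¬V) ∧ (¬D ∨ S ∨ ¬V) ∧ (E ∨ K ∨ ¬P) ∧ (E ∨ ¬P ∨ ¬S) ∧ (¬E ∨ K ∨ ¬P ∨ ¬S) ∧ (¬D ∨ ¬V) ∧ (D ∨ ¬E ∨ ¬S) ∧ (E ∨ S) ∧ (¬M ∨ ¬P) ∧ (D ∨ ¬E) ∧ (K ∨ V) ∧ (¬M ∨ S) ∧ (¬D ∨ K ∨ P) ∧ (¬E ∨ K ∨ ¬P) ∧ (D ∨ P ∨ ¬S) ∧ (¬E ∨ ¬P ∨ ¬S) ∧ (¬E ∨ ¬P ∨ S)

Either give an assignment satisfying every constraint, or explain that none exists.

E = True, V = False, K = True, P = False, S = True, D = True, M = True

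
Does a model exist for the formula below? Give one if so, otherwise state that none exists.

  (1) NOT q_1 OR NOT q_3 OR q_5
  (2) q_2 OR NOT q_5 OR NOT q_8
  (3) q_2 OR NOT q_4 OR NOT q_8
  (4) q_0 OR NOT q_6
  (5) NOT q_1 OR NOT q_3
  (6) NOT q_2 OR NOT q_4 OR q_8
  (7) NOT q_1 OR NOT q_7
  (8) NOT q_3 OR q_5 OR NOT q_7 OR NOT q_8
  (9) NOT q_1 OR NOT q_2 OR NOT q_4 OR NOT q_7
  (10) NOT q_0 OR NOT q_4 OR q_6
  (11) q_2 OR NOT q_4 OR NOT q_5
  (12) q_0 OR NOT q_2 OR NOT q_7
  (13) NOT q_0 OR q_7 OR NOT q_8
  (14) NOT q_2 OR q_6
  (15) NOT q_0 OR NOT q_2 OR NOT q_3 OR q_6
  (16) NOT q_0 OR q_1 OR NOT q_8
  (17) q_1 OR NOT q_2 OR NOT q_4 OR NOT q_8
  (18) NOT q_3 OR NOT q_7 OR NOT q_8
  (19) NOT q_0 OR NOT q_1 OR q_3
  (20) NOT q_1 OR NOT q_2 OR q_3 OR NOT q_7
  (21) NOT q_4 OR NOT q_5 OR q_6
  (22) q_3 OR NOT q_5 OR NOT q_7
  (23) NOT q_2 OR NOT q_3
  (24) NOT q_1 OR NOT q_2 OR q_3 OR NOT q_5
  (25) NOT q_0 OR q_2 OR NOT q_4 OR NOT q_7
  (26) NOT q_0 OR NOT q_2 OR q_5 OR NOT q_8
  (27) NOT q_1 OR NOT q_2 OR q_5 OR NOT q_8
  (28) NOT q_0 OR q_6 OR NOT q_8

q_0=T; q_1=F; q_2=F; q_3=T; q_4=F; q_5=F; q_6=T; q_7=F; q_8=F

Set q_0 = True.
Try q_1 = True:
  (NOT q_1 OR NOT q_3) forces q_3 = False.
  clause (NOT q_0 OR NOT q_1 OR q_3) is falsified — backtrack.
So q_1 = False.
  then (NOT q_0 OR q_1 OR NOT q_8) forces q_8 = False.
Set q_2 = False.
Set q_3 = True.
Set q_4 = False.
Set q_5 = False.
Set q_6 = True.
Set q_7 = False.
All clauses satisfied.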